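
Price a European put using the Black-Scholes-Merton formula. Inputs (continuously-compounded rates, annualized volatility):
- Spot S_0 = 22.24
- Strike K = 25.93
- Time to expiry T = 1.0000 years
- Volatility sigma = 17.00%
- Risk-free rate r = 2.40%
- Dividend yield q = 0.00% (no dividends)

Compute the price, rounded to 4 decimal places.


d1 = (ln(S/K) + (r - q + 0.5*sigma^2) * T) / (sigma * sqrt(T)) = -0.67681253
d2 = d1 - sigma * sqrt(T) = -0.84681253
exp(-rT) = 0.97628571; exp(-qT) = 1.00000000
P = K * exp(-rT) * N(-d2) - S_0 * exp(-qT) * N(-d1)
N(-d1) = 0.75073755; N(-d2) = 0.80145019
P = 25.9300 * 0.97628571 * 0.80145019 - 22.2400 * 1.00000000 * 0.75073755 = 3.5924

Answer: Price = 3.5924


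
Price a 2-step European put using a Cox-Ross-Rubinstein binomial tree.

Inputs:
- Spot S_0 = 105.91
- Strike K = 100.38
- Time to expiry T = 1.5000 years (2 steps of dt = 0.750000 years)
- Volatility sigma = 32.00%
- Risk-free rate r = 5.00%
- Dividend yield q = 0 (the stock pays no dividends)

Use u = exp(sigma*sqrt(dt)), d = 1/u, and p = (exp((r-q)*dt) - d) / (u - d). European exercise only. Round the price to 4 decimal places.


Answer: Price = V(0,0) = 9.1979

Derivation:
dt = T/N = 0.750000
u = exp(sigma*sqrt(dt)) = 1.319335; d = 1/u = 0.757957
p = (exp((r-q)*dt) - d) / (u - d) = 0.499226
Discount per step: exp(-r*dt) = 0.963194
Stock lattice S(k, i) with i counting down-moves:
  k=0: S(0,0) = 105.9100
  k=1: S(1,0) = 139.7308; S(1,1) = 80.2753
  k=2: S(2,0) = 184.3518; S(2,1) = 105.9100; S(2,2) = 60.8452
Terminal payoffs V(N, i) = max(K - S_T, 0):
  V(2,0) = 0.000000; V(2,1) = 0.000000; V(2,2) = 39.534771
Backward induction: V(k, i) = exp(-r*dt) * [p * V(k+1, i) + (1-p) * V(k+1, i+1)].
  V(1,0) = exp(-r*dt) * [p*0.000000 + (1-p)*0.000000] = 0.000000
  V(1,1) = exp(-r*dt) * [p*0.000000 + (1-p)*39.534771] = 19.069301
  V(0,0) = exp(-r*dt) * [p*0.000000 + (1-p)*19.069301] = 9.197935


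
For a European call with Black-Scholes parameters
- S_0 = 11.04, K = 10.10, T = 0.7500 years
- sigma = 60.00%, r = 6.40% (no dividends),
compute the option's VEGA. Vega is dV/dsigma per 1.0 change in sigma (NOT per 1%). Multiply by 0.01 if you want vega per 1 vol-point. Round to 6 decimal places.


d1 = 0.5234442620; d2 = 0.0038290197
phi(d1) = 0.3478668522; exp(-qT) = 1.0000000000; exp(-rT) = 0.9531337871
Vega = S * exp(-qT) * phi(d1) * sqrt(T) = 11.0400 * 1.0000000000 * 0.3478668522 * 0.8660254038 = 3.325927

Answer: Vega = 3.325927


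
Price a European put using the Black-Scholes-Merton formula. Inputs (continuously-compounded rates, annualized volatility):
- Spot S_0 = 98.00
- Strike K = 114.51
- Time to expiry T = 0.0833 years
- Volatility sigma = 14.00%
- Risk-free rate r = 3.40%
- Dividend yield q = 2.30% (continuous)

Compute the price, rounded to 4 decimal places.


Answer: Price = 16.3738

Derivation:
d1 = (ln(S/K) + (r - q + 0.5*sigma^2) * T) / (sigma * sqrt(T)) = -3.81033457
d2 = d1 - sigma * sqrt(T) = -3.85074101
exp(-rT) = 0.99717181; exp(-qT) = 0.99808593
P = K * exp(-rT) * N(-d2) - S_0 * exp(-qT) * N(-d1)
N(-d1) = 0.99993061; N(-d2) = 0.99994112
P = 114.5100 * 0.99717181 * 0.99994112 - 98.0000 * 0.99808593 * 0.99993061 = 16.3738


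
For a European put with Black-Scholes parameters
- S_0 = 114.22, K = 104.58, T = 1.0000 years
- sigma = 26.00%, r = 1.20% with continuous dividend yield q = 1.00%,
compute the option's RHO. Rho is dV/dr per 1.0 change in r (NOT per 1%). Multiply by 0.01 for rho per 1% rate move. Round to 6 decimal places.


Answer: Rho = -42.797547

Derivation:
d1 = 0.4768234018; d2 = 0.2168234018
phi(d1) = 0.3560732498; exp(-qT) = 0.9900498337; exp(-rT) = 0.9880717129
N(-d2) = 0.4141729869
Rho = -K*T*exp(-rT)*N(-d2) = -104.5800 * 1.0000 * 0.9880717129 * 0.4141729869 = -42.797547


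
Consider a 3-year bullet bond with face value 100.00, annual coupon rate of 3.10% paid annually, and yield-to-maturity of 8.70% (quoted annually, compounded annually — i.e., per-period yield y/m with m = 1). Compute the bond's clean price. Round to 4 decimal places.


Coupon per period c = face * coupon_rate / m = 3.100000
Periods per year m = 1; per-period yield y/m = 0.087000
Number of cashflows N = 3
Cashflows (t years, CF_t, discount factor 1/(1+y/m)^(m*t), PV):
  t = 1.0000: CF_t = 3.100000, DF = 0.919963, PV = 2.851886
  t = 2.0000: CF_t = 3.100000, DF = 0.846332, PV = 2.623630
  t = 3.0000: CF_t = 103.100000, DF = 0.778595, PV = 80.273100
Price P = sum_t PV_t = 85.748616

Answer: Price = 85.7486


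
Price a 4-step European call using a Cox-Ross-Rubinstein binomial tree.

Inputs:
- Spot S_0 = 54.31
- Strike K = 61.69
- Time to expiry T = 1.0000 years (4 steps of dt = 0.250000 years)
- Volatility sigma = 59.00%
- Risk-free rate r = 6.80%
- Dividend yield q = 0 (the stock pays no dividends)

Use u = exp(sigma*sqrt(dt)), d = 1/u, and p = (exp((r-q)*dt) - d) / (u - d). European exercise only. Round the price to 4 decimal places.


dt = T/N = 0.250000
u = exp(sigma*sqrt(dt)) = 1.343126; d = 1/u = 0.744532
p = (exp((r-q)*dt) - d) / (u - d) = 0.455423
Discount per step: exp(-r*dt) = 0.983144
Stock lattice S(k, i) with i counting down-moves:
  k=0: S(0,0) = 54.3100
  k=1: S(1,0) = 72.9452; S(1,1) = 40.4355
  k=2: S(2,0) = 97.9746; S(2,1) = 54.3100; S(2,2) = 30.1055
  k=3: S(3,0) = 131.5923; S(3,1) = 72.9452; S(3,2) = 40.4355; S(3,3) = 22.4145
  k=4: S(4,0) = 176.7451; S(4,1) = 97.9746; S(4,2) = 54.3100; S(4,3) = 30.1055; S(4,4) = 16.6883
Terminal payoffs V(N, i) = max(S_T - K, 0):
  V(4,0) = 115.055063; V(4,1) = 36.284611; V(4,2) = 0.000000; V(4,3) = 0.000000; V(4,4) = 0.000000
Backward induction: V(k, i) = exp(-r*dt) * [p * V(k+1, i) + (1-p) * V(k+1, i+1)].
  V(3,0) = exp(-r*dt) * [p*115.055063 + (1-p)*36.284611] = 70.942148
  V(3,1) = exp(-r*dt) * [p*36.284611 + (1-p)*0.000000] = 16.246293
  V(3,2) = exp(-r*dt) * [p*0.000000 + (1-p)*0.000000] = 0.000000
  V(3,3) = exp(-r*dt) * [p*0.000000 + (1-p)*0.000000] = 0.000000
  V(2,0) = exp(-r*dt) * [p*70.942148 + (1-p)*16.246293] = 40.462296
  V(2,1) = exp(-r*dt) * [p*16.246293 + (1-p)*0.000000] = 7.274214
  V(2,2) = exp(-r*dt) * [p*0.000000 + (1-p)*0.000000] = 0.000000
  V(1,0) = exp(-r*dt) * [p*40.462296 + (1-p)*7.274214] = 22.011432
  V(1,1) = exp(-r*dt) * [p*7.274214 + (1-p)*0.000000] = 3.257001
  V(0,0) = exp(-r*dt) * [p*22.011432 + (1-p)*3.257001] = 11.599323

Answer: Price = V(0,0) = 11.5993


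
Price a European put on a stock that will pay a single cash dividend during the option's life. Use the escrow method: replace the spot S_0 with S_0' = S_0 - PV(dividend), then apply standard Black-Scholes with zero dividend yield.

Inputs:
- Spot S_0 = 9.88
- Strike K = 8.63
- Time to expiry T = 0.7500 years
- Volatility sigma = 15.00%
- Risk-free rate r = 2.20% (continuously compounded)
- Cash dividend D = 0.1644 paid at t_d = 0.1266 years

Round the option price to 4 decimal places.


PV(D) = D * exp(-r * t_d) = 0.1644 * 0.99721868 = 0.16394275
S_0' = S_0 - PV(D) = 9.8800 - 0.16394275 = 9.71605725
d1 = (ln(S_0'/K) + (r + sigma^2/2)*T) / (sigma*sqrt(T)) = 1.10445489
d2 = d1 - sigma*sqrt(T) = 0.97455108
exp(-rT) = 0.98363538
N(-d1) = 0.13469793; N(-d2) = 0.16489150
P = K * exp(-rT) * N(-d2) - S_0' * N(-d1) = 8.6300 * 0.98363538 * 0.16489150 - 9.71605725 * 0.13469793 = 0.0910

Answer: Price = 0.0910


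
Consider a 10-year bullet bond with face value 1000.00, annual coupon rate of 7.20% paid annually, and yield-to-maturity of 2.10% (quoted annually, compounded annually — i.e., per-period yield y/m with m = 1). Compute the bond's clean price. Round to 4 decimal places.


Answer: Price = 1455.7242

Derivation:
Coupon per period c = face * coupon_rate / m = 72.000000
Periods per year m = 1; per-period yield y/m = 0.021000
Number of cashflows N = 10
Cashflows (t years, CF_t, discount factor 1/(1+y/m)^(m*t), PV):
  t = 1.0000: CF_t = 72.000000, DF = 0.979432, PV = 70.519099
  t = 2.0000: CF_t = 72.000000, DF = 0.959287, PV = 69.068657
  t = 3.0000: CF_t = 72.000000, DF = 0.939556, PV = 67.648048
  t = 4.0000: CF_t = 72.000000, DF = 0.920231, PV = 66.256658
  t = 5.0000: CF_t = 72.000000, DF = 0.901304, PV = 64.893887
  t = 6.0000: CF_t = 72.000000, DF = 0.882766, PV = 63.559145
  t = 7.0000: CF_t = 72.000000, DF = 0.864609, PV = 62.251856
  t = 8.0000: CF_t = 72.000000, DF = 0.846826, PV = 60.971455
  t = 9.0000: CF_t = 72.000000, DF = 0.829408, PV = 59.717390
  t = 10.0000: CF_t = 1072.000000, DF = 0.812349, PV = 870.837986
Price P = sum_t PV_t = 1455.724180


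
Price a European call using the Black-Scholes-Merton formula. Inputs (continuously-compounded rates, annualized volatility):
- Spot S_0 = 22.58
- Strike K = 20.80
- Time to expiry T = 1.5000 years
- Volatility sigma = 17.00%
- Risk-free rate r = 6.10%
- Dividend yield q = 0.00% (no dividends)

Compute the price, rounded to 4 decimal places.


d1 = (ln(S/K) + (r - q + 0.5*sigma^2) * T) / (sigma * sqrt(T)) = 0.93794599
d2 = d1 - sigma * sqrt(T) = 0.72973936
exp(-rT) = 0.91256132; exp(-qT) = 1.00000000
C = S_0 * exp(-qT) * N(d1) - K * exp(-rT) * N(d2)
N(d1) = 0.82586392; N(d2) = 0.76722524
C = 22.5800 * 1.00000000 * 0.82586392 - 20.8000 * 0.91256132 * 0.76722524 = 4.0851

Answer: Price = 4.0851


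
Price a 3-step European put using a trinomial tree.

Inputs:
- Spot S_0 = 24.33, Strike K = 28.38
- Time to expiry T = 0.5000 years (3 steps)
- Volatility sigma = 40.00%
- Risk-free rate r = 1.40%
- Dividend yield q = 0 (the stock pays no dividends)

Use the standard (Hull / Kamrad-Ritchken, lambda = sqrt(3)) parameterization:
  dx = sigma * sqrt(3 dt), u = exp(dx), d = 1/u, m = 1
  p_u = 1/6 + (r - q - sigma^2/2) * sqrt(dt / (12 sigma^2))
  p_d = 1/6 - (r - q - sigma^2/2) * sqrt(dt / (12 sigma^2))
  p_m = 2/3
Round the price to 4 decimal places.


Answer: Price = V(0,0) = 5.3767

Derivation:
dt = T/N = 0.166667; dx = sigma*sqrt(3*dt) = 0.282843
u = exp(dx) = 1.326896; d = 1/u = 0.753638
p_u = 0.147221, p_m = 0.666667, p_d = 0.186112
Discount per step: exp(-r*dt) = 0.997669
Stock lattice S(k, j) with j the centered position index:
  k=0: S(0,+0) = 24.3300
  k=1: S(1,-1) = 18.3360; S(1,+0) = 24.3300; S(1,+1) = 32.2834
  k=2: S(2,-2) = 13.8187; S(2,-1) = 18.3360; S(2,+0) = 24.3300; S(2,+1) = 32.2834; S(2,+2) = 42.8367
  k=3: S(3,-3) = 10.4143; S(3,-2) = 13.8187; S(3,-1) = 18.3360; S(3,+0) = 24.3300; S(3,+1) = 32.2834; S(3,+2) = 42.8367; S(3,+3) = 56.8399
Terminal payoffs V(N, j) = max(K - S_T, 0):
  V(3,-3) = 17.965678; V(3,-2) = 14.561273; V(3,-1) = 10.043980; V(3,+0) = 4.050000; V(3,+1) = 0.000000; V(3,+2) = 0.000000; V(3,+3) = 0.000000
Backward induction: V(k, j) = exp(-r*dt) * [p_u * V(k+1, j+1) + p_m * V(k+1, j) + p_d * V(k+1, j-1)]
  V(2,-2) = exp(-r*dt) * [p_u*10.043980 + p_m*14.561273 + p_d*17.965678] = 14.495969
  V(2,-1) = exp(-r*dt) * [p_u*4.050000 + p_m*10.043980 + p_d*14.561273] = 9.978950
  V(2,+0) = exp(-r*dt) * [p_u*0.000000 + p_m*4.050000 + p_d*10.043980] = 4.558657
  V(2,+1) = exp(-r*dt) * [p_u*0.000000 + p_m*0.000000 + p_d*4.050000] = 0.751997
  V(2,+2) = exp(-r*dt) * [p_u*0.000000 + p_m*0.000000 + p_d*0.000000] = 0.000000
  V(1,-1) = exp(-r*dt) * [p_u*4.558657 + p_m*9.978950 + p_d*14.495969] = 9.998283
  V(1,+0) = exp(-r*dt) * [p_u*0.751997 + p_m*4.558657 + p_d*9.978950] = 4.995349
  V(1,+1) = exp(-r*dt) * [p_u*0.000000 + p_m*0.751997 + p_d*4.558657] = 1.346607
  V(0,+0) = exp(-r*dt) * [p_u*1.346607 + p_m*4.995349 + p_d*9.998283] = 5.376723


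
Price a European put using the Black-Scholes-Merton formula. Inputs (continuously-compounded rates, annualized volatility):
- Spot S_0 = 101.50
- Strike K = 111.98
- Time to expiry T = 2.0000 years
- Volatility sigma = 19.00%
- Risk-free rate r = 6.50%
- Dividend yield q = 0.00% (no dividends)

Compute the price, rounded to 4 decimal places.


d1 = (ln(S/K) + (r - q + 0.5*sigma^2) * T) / (sigma * sqrt(T)) = 0.25246881
d2 = d1 - sigma * sqrt(T) = -0.01623177
exp(-rT) = 0.87809543; exp(-qT) = 1.00000000
P = K * exp(-rT) * N(-d2) - S_0 * exp(-qT) * N(-d1)
N(-d1) = 0.40033936; N(-d2) = 0.50647525
P = 111.9800 * 0.87809543 * 0.50647525 - 101.5000 * 1.00000000 * 0.40033936 = 9.1668

Answer: Price = 9.1668


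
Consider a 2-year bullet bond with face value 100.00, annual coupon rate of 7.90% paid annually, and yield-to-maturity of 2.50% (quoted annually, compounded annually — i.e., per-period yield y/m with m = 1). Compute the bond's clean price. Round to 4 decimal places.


Answer: Price = 110.4081

Derivation:
Coupon per period c = face * coupon_rate / m = 7.900000
Periods per year m = 1; per-period yield y/m = 0.025000
Number of cashflows N = 2
Cashflows (t years, CF_t, discount factor 1/(1+y/m)^(m*t), PV):
  t = 1.0000: CF_t = 7.900000, DF = 0.975610, PV = 7.707317
  t = 2.0000: CF_t = 107.900000, DF = 0.951814, PV = 102.700773
Price P = sum_t PV_t = 110.408090


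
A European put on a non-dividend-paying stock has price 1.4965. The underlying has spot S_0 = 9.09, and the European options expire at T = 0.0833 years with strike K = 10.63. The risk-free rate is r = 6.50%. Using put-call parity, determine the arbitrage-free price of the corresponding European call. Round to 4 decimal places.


Answer: Call price = 0.0139

Derivation:
Put-call parity: C - P = S_0 * exp(-qT) - K * exp(-rT).
S_0 * exp(-qT) = 9.0900 * 1.00000000 = 9.09000000
K * exp(-rT) = 10.6300 * 0.99460013 = 10.57259940
C = P + S*exp(-qT) - K*exp(-rT)
C = 1.4965 + 9.09000000 - 10.57259940 = 0.0139


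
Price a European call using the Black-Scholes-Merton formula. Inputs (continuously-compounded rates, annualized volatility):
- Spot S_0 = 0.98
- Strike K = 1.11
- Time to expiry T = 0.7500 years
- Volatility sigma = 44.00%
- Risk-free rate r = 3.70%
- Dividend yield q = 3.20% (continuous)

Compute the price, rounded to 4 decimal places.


Answer: Price = 0.1000

Derivation:
d1 = (ln(S/K) + (r - q + 0.5*sigma^2) * T) / (sigma * sqrt(T)) = -0.12652558
d2 = d1 - sigma * sqrt(T) = -0.50757676
exp(-rT) = 0.97263149; exp(-qT) = 0.97628571
C = S_0 * exp(-qT) * N(d1) - K * exp(-rT) * N(d2)
N(d1) = 0.44965795; N(d2) = 0.30587510
C = 0.9800 * 0.97628571 * 0.44965795 - 1.1100 * 0.97263149 * 0.30587510 = 0.1000


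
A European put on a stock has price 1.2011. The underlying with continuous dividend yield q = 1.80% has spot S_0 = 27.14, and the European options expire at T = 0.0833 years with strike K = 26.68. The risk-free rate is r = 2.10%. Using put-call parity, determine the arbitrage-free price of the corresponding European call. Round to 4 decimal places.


Put-call parity: C - P = S_0 * exp(-qT) - K * exp(-rT).
S_0 * exp(-qT) = 27.1400 * 0.99850172 = 27.09933678
K * exp(-rT) = 26.6800 * 0.99825223 = 26.63336947
C = P + S*exp(-qT) - K*exp(-rT)
C = 1.2011 + 27.09933678 - 26.63336947 = 1.6671

Answer: Call price = 1.6671


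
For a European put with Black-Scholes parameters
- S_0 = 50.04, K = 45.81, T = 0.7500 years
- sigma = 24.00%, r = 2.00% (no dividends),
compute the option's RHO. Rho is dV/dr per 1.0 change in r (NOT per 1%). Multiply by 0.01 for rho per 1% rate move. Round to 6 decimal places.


Answer: Rho = -11.747752

Derivation:
d1 = 0.6010229663; d2 = 0.3931768694
phi(d1) = 0.3330199649; exp(-qT) = 1.0000000000; exp(-rT) = 0.9851119396
N(-d2) = 0.3470944262
Rho = -K*T*exp(-rT)*N(-d2) = -45.8100 * 0.7500 * 0.9851119396 * 0.3470944262 = -11.747752


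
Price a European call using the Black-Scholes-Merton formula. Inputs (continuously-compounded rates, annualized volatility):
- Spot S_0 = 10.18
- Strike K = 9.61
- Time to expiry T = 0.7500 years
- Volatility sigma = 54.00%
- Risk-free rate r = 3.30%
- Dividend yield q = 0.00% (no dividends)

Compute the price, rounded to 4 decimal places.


Answer: Price = 2.2376

Derivation:
d1 = (ln(S/K) + (r - q + 0.5*sigma^2) * T) / (sigma * sqrt(T)) = 0.40996314
d2 = d1 - sigma * sqrt(T) = -0.05769057
exp(-rT) = 0.97555377; exp(-qT) = 1.00000000
C = S_0 * exp(-qT) * N(d1) - K * exp(-rT) * N(d2)
N(d1) = 0.65908351; N(d2) = 0.47699755
C = 10.1800 * 1.00000000 * 0.65908351 - 9.6100 * 0.97555377 * 0.47699755 = 2.2376


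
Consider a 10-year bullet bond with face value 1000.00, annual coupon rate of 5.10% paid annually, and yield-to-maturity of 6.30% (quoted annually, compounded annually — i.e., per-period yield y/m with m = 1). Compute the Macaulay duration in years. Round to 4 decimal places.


Answer: Macaulay duration = 7.9727 years

Derivation:
Coupon per period c = face * coupon_rate / m = 51.000000
Periods per year m = 1; per-period yield y/m = 0.063000
Number of cashflows N = 10
Cashflows (t years, CF_t, discount factor 1/(1+y/m)^(m*t), PV):
  t = 1.0000: CF_t = 51.000000, DF = 0.940734, PV = 47.977422
  t = 2.0000: CF_t = 51.000000, DF = 0.884980, PV = 45.133982
  t = 3.0000: CF_t = 51.000000, DF = 0.832531, PV = 42.459061
  t = 4.0000: CF_t = 51.000000, DF = 0.783190, PV = 39.942672
  t = 5.0000: CF_t = 51.000000, DF = 0.736773, PV = 37.575421
  t = 6.0000: CF_t = 51.000000, DF = 0.693107, PV = 35.348467
  t = 7.0000: CF_t = 51.000000, DF = 0.652029, PV = 33.253497
  t = 8.0000: CF_t = 51.000000, DF = 0.613386, PV = 31.282688
  t = 9.0000: CF_t = 51.000000, DF = 0.577033, PV = 29.428681
  t = 10.0000: CF_t = 1051.000000, DF = 0.542834, PV = 570.518945
Price P = sum_t PV_t = 912.920836
Macaulay numerator sum_t t * PV_t:
  t * PV_t at t = 1.0000: 47.977422
  t * PV_t at t = 2.0000: 90.267963
  t * PV_t at t = 3.0000: 127.377182
  t * PV_t at t = 4.0000: 159.770689
  t * PV_t at t = 5.0000: 187.877104
  t * PV_t at t = 6.0000: 212.090804
  t * PV_t at t = 7.0000: 232.774480
  t * PV_t at t = 8.0000: 250.261502
  t * PV_t at t = 9.0000: 264.858128
  t * PV_t at t = 10.0000: 5705.189455
Macaulay duration D = (sum_t t * PV_t) / P = 7278.444730 / 912.920836 = 7.972701


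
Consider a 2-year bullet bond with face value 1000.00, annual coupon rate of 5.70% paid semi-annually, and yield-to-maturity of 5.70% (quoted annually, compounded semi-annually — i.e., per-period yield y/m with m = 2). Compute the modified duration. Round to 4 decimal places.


Coupon per period c = face * coupon_rate / m = 28.500000
Periods per year m = 2; per-period yield y/m = 0.028500
Number of cashflows N = 4
Cashflows (t years, CF_t, discount factor 1/(1+y/m)^(m*t), PV):
  t = 0.5000: CF_t = 28.500000, DF = 0.972290, PV = 27.710258
  t = 1.0000: CF_t = 28.500000, DF = 0.945347, PV = 26.942399
  t = 1.5000: CF_t = 28.500000, DF = 0.919152, PV = 26.195818
  t = 2.0000: CF_t = 1028.500000, DF = 0.893682, PV = 919.151525
Price P = sum_t PV_t = 1000.000000
First compute Macaulay numerator sum_t t * PV_t:
  t * PV_t at t = 0.5000: 13.855129
  t * PV_t at t = 1.0000: 26.942399
  t * PV_t at t = 1.5000: 39.293728
  t * PV_t at t = 2.0000: 1838.303049
Macaulay duration D = 1918.394305 / 1000.000000 = 1.918394
Modified duration = D / (1 + y/m) = 1.918394 / (1 + 0.028500) = 1.865235

Answer: Modified duration = 1.8652


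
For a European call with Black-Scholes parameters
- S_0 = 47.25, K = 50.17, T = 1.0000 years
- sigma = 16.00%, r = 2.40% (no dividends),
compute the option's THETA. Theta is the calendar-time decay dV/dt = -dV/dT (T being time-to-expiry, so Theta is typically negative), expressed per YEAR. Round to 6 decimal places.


Answer: Theta = -1.939294

Derivation:
d1 = -0.1447786535; d2 = -0.3047786535
phi(d1) = 0.3947830275; exp(-qT) = 1.0000000000; exp(-rT) = 0.9762857098
Theta = -S*exp(-qT)*phi(d1)*sigma/(2*sqrt(T)) - r*K*exp(-rT)*N(d2) + q*S*exp(-qT)*N(d1)
N(d1) = 0.4424428183; N(d2) = 0.3802673703; sqrt(T) = 1.0000000000
Term 1 = -47.2500 * 1.0000000000 * 0.3947830275 * 0.1600 / (2 * 1.0000000000) = -1.4922798440
Term 2 = -0.0240 * 50.1700 * 0.9762857098 * 0.3802673703 = -0.4470142178
Term 3 = 0 (no dividend yield, q = 0)
Theta = -1.4922798440 + (-0.4470142178) + (0.0000000000) = -1.939294


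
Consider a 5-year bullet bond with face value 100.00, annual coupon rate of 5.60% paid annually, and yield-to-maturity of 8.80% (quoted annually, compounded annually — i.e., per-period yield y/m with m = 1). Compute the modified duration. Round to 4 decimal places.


Answer: Modified duration = 4.0969

Derivation:
Coupon per period c = face * coupon_rate / m = 5.600000
Periods per year m = 1; per-period yield y/m = 0.088000
Number of cashflows N = 5
Cashflows (t years, CF_t, discount factor 1/(1+y/m)^(m*t), PV):
  t = 1.0000: CF_t = 5.600000, DF = 0.919118, PV = 5.147059
  t = 2.0000: CF_t = 5.600000, DF = 0.844777, PV = 4.730753
  t = 3.0000: CF_t = 5.600000, DF = 0.776450, PV = 4.348118
  t = 4.0000: CF_t = 5.600000, DF = 0.713649, PV = 3.996432
  t = 5.0000: CF_t = 105.600000, DF = 0.655927, PV = 69.265894
Price P = sum_t PV_t = 87.488255
First compute Macaulay numerator sum_t t * PV_t:
  t * PV_t at t = 1.0000: 5.147059
  t * PV_t at t = 2.0000: 9.461505
  t * PV_t at t = 3.0000: 13.044355
  t * PV_t at t = 4.0000: 15.985729
  t * PV_t at t = 5.0000: 346.329468
Macaulay duration D = 389.968115 / 87.488255 = 4.457377
Modified duration = D / (1 + y/m) = 4.457377 / (1 + 0.088000) = 4.096854


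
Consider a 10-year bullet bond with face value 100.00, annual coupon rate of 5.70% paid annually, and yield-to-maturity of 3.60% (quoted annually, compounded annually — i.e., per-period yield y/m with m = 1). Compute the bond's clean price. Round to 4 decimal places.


Coupon per period c = face * coupon_rate / m = 5.700000
Periods per year m = 1; per-period yield y/m = 0.036000
Number of cashflows N = 10
Cashflows (t years, CF_t, discount factor 1/(1+y/m)^(m*t), PV):
  t = 1.0000: CF_t = 5.700000, DF = 0.965251, PV = 5.501931
  t = 2.0000: CF_t = 5.700000, DF = 0.931709, PV = 5.310744
  t = 3.0000: CF_t = 5.700000, DF = 0.899333, PV = 5.126201
  t = 4.0000: CF_t = 5.700000, DF = 0.868082, PV = 4.948070
  t = 5.0000: CF_t = 5.700000, DF = 0.837917, PV = 4.776129
  t = 6.0000: CF_t = 5.700000, DF = 0.808801, PV = 4.610163
  t = 7.0000: CF_t = 5.700000, DF = 0.780696, PV = 4.449965
  t = 8.0000: CF_t = 5.700000, DF = 0.753567, PV = 4.295333
  t = 9.0000: CF_t = 5.700000, DF = 0.727381, PV = 4.146074
  t = 10.0000: CF_t = 105.700000, DF = 0.702106, PV = 74.212563
Price P = sum_t PV_t = 117.377172

Answer: Price = 117.3772


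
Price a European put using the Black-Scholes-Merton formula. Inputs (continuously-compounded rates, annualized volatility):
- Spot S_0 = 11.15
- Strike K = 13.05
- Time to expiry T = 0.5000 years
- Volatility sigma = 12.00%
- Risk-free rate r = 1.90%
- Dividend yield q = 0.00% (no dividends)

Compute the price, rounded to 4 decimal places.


d1 = (ln(S/K) + (r - q + 0.5*sigma^2) * T) / (sigma * sqrt(T)) = -1.69998648
d2 = d1 - sigma * sqrt(T) = -1.78483929
exp(-rT) = 0.99054498; exp(-qT) = 1.00000000
P = K * exp(-rT) * N(-d2) - S_0 * exp(-qT) * N(-d1)
N(-d1) = 0.95543327; N(-d2) = 0.96285631
P = 13.0500 * 0.99054498 * 0.96285631 - 11.1500 * 1.00000000 * 0.95543327 = 1.7934

Answer: Price = 1.7934


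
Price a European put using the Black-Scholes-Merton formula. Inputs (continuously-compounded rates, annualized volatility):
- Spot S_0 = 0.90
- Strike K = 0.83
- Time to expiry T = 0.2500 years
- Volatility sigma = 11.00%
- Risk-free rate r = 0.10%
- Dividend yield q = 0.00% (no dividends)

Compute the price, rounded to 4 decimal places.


d1 = (ln(S/K) + (r - q + 0.5*sigma^2) * T) / (sigma * sqrt(T)) = 1.50421023
d2 = d1 - sigma * sqrt(T) = 1.44921023
exp(-rT) = 0.99975003; exp(-qT) = 1.00000000
P = K * exp(-rT) * N(-d2) - S_0 * exp(-qT) * N(-d1)
N(-d1) = 0.06626362; N(-d2) = 0.07363944
P = 0.8300 * 0.99975003 * 0.07363944 - 0.9000 * 1.00000000 * 0.06626362 = 0.0015

Answer: Price = 0.0015


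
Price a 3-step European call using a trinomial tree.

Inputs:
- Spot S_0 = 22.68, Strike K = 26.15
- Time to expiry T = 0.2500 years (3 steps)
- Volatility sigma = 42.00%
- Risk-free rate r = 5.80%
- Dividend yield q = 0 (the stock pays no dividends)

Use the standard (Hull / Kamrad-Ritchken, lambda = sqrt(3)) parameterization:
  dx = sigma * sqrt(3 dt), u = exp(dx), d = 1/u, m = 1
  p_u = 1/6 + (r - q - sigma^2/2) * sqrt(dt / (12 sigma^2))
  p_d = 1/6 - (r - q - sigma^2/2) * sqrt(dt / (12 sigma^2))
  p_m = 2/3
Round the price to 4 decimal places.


Answer: Price = V(0,0) = 0.9035

Derivation:
dt = T/N = 0.083333; dx = sigma*sqrt(3*dt) = 0.210000
u = exp(dx) = 1.233678; d = 1/u = 0.810584
p_u = 0.160675, p_m = 0.666667, p_d = 0.172659
Discount per step: exp(-r*dt) = 0.995178
Stock lattice S(k, j) with j the centered position index:
  k=0: S(0,+0) = 22.6800
  k=1: S(1,-1) = 18.3841; S(1,+0) = 22.6800; S(1,+1) = 27.9798
  k=2: S(2,-2) = 14.9018; S(2,-1) = 18.3841; S(2,+0) = 22.6800; S(2,+1) = 27.9798; S(2,+2) = 34.5181
  k=3: S(3,-3) = 12.0792; S(3,-2) = 14.9018; S(3,-1) = 18.3841; S(3,+0) = 22.6800; S(3,+1) = 27.9798; S(3,+2) = 34.5181; S(3,+3) = 42.5842
Terminal payoffs V(N, j) = max(S_T - K, 0):
  V(3,-3) = 0.000000; V(3,-2) = 0.000000; V(3,-1) = 0.000000; V(3,+0) = 0.000000; V(3,+1) = 1.829818; V(3,+2) = 8.368088; V(3,+3) = 16.434208
Backward induction: V(k, j) = exp(-r*dt) * [p_u * V(k+1, j+1) + p_m * V(k+1, j) + p_d * V(k+1, j-1)]
  V(2,-2) = exp(-r*dt) * [p_u*0.000000 + p_m*0.000000 + p_d*0.000000] = 0.000000
  V(2,-1) = exp(-r*dt) * [p_u*0.000000 + p_m*0.000000 + p_d*0.000000] = 0.000000
  V(2,+0) = exp(-r*dt) * [p_u*1.829818 + p_m*0.000000 + p_d*0.000000] = 0.292588
  V(2,+1) = exp(-r*dt) * [p_u*8.368088 + p_m*1.829818 + p_d*0.000000] = 2.552053
  V(2,+2) = exp(-r*dt) * [p_u*16.434208 + p_m*8.368088 + p_d*1.829818] = 8.494065
  V(1,-1) = exp(-r*dt) * [p_u*0.292588 + p_m*0.000000 + p_d*0.000000] = 0.046785
  V(1,+0) = exp(-r*dt) * [p_u*2.552053 + p_m*0.292588 + p_d*0.000000] = 0.602191
  V(1,+1) = exp(-r*dt) * [p_u*8.494065 + p_m*2.552053 + p_d*0.292588] = 3.101640
  V(0,+0) = exp(-r*dt) * [p_u*3.101640 + p_m*0.602191 + p_d*0.046785] = 0.903516


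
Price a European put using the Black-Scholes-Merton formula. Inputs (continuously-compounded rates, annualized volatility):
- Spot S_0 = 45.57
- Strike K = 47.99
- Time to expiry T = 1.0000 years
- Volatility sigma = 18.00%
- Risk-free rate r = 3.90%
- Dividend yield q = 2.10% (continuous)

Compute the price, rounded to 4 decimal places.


Answer: Price = 4.0775

Derivation:
d1 = (ln(S/K) + (r - q + 0.5*sigma^2) * T) / (sigma * sqrt(T)) = -0.09746139
d2 = d1 - sigma * sqrt(T) = -0.27746139
exp(-rT) = 0.96175071; exp(-qT) = 0.97921896
P = K * exp(-rT) * N(-d2) - S_0 * exp(-qT) * N(-d1)
N(-d1) = 0.53882000; N(-d2) = 0.60928708
P = 47.9900 * 0.96175071 * 0.60928708 - 45.5700 * 0.97921896 * 0.53882000 = 4.0775


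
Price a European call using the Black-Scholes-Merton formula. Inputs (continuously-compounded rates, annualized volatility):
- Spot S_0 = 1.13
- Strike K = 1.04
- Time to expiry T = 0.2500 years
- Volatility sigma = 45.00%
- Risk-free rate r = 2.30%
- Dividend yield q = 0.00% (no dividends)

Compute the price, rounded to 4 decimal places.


d1 = (ln(S/K) + (r - q + 0.5*sigma^2) * T) / (sigma * sqrt(T)) = 0.50693075
d2 = d1 - sigma * sqrt(T) = 0.28193075
exp(-rT) = 0.99426650; exp(-qT) = 1.00000000
C = S_0 * exp(-qT) * N(d1) - K * exp(-rT) * N(d2)
N(d1) = 0.69389830; N(d2) = 0.61100170
C = 1.1300 * 1.00000000 * 0.69389830 - 1.0400 * 0.99426650 * 0.61100170 = 0.1523

Answer: Price = 0.1523


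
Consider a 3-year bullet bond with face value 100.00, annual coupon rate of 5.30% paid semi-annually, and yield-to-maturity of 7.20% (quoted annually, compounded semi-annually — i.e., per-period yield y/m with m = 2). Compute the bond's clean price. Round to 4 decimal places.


Coupon per period c = face * coupon_rate / m = 2.650000
Periods per year m = 2; per-period yield y/m = 0.036000
Number of cashflows N = 6
Cashflows (t years, CF_t, discount factor 1/(1+y/m)^(m*t), PV):
  t = 0.5000: CF_t = 2.650000, DF = 0.965251, PV = 2.557915
  t = 1.0000: CF_t = 2.650000, DF = 0.931709, PV = 2.469030
  t = 1.5000: CF_t = 2.650000, DF = 0.899333, PV = 2.383234
  t = 2.0000: CF_t = 2.650000, DF = 0.868082, PV = 2.300419
  t = 2.5000: CF_t = 2.650000, DF = 0.837917, PV = 2.220481
  t = 3.0000: CF_t = 102.650000, DF = 0.808801, PV = 83.023382
Price P = sum_t PV_t = 94.954460

Answer: Price = 94.9545


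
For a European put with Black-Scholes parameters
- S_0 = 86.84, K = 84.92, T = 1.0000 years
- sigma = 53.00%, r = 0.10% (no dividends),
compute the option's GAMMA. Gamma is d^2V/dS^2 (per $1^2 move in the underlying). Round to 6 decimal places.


d1 = 0.3090711475; d2 = -0.2209288525
phi(d1) = 0.3803356904; exp(-qT) = 1.0000000000; exp(-rT) = 0.9990004998
Gamma = exp(-qT) * phi(d1) / (S * sigma * sqrt(T)) = 1.0000000000 * 0.3803356904 / (86.8400 * 0.5300 * 1.0000000000) = 0.008264

Answer: Gamma = 0.008264


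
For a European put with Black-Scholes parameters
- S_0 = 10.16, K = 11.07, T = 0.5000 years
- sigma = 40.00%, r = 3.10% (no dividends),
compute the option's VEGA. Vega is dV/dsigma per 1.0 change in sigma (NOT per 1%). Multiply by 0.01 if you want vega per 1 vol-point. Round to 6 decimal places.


Answer: Vega = 2.849706

Derivation:
d1 = -0.1070570435; d2 = -0.3898997560
phi(d1) = 0.3966626378; exp(-qT) = 1.0000000000; exp(-rT) = 0.9846195068
Vega = S * exp(-qT) * phi(d1) * sqrt(T) = 10.1600 * 1.0000000000 * 0.3966626378 * 0.7071067812 = 2.849706


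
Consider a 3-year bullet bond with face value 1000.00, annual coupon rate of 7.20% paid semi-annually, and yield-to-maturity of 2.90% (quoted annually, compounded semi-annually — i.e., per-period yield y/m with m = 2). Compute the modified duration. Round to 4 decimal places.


Answer: Modified duration = 2.7279

Derivation:
Coupon per period c = face * coupon_rate / m = 36.000000
Periods per year m = 2; per-period yield y/m = 0.014500
Number of cashflows N = 6
Cashflows (t years, CF_t, discount factor 1/(1+y/m)^(m*t), PV):
  t = 0.5000: CF_t = 36.000000, DF = 0.985707, PV = 35.485461
  t = 1.0000: CF_t = 36.000000, DF = 0.971619, PV = 34.978276
  t = 1.5000: CF_t = 36.000000, DF = 0.957732, PV = 34.478340
  t = 2.0000: CF_t = 36.000000, DF = 0.944043, PV = 33.985549
  t = 2.5000: CF_t = 36.000000, DF = 0.930550, PV = 33.499802
  t = 3.0000: CF_t = 1036.000000, DF = 0.917250, PV = 950.270937
Price P = sum_t PV_t = 1122.698366
First compute Macaulay numerator sum_t t * PV_t:
  t * PV_t at t = 0.5000: 17.742730
  t * PV_t at t = 1.0000: 34.978276
  t * PV_t at t = 1.5000: 51.717510
  t * PV_t at t = 2.0000: 67.971099
  t * PV_t at t = 2.5000: 83.749506
  t * PV_t at t = 3.0000: 2850.812812
Macaulay duration D = 3106.971933 / 1122.698366 = 2.767415
Modified duration = D / (1 + y/m) = 2.767415 / (1 + 0.014500) = 2.727861


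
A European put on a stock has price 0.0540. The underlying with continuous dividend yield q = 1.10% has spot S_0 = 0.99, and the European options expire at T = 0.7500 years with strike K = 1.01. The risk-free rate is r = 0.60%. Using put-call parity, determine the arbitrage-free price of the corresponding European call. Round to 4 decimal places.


Answer: Call price = 0.0304

Derivation:
Put-call parity: C - P = S_0 * exp(-qT) - K * exp(-rT).
S_0 * exp(-qT) = 0.9900 * 0.99178394 = 0.98186610
K * exp(-rT) = 1.0100 * 0.99551011 = 1.00546521
C = P + S*exp(-qT) - K*exp(-rT)
C = 0.0540 + 0.98186610 - 1.00546521 = 0.0304


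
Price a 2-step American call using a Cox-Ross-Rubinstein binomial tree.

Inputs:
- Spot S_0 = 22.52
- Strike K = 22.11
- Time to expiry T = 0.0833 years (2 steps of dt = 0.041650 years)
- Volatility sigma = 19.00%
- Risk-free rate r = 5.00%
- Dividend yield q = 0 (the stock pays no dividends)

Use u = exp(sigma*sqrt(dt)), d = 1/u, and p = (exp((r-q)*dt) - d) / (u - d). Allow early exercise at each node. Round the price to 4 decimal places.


dt = T/N = 0.041650
u = exp(sigma*sqrt(dt)) = 1.039537; d = 1/u = 0.961966
p = (exp((r-q)*dt) - d) / (u - d) = 0.517182
Discount per step: exp(-r*dt) = 0.997920
Stock lattice S(k, i) with i counting down-moves:
  k=0: S(0,0) = 22.5200
  k=1: S(1,0) = 23.4104; S(1,1) = 21.6635
  k=2: S(2,0) = 24.3360; S(2,1) = 22.5200; S(2,2) = 20.8395
Terminal payoffs V(N, i) = max(S_T - K, 0):
  V(2,0) = 2.225969; V(2,1) = 0.410000; V(2,2) = 0.000000
Backward induction: V(k, i) = exp(-r*dt) * [p * V(k+1, i) + (1-p) * V(k+1, i+1)]; then take max(V_cont, immediate exercise) for American.
  V(1,0) = exp(-r*dt) * [p*2.225969 + (1-p)*0.410000] = 1.346379; exercise = 1.300383; V(1,0) = max -> 1.346379
  V(1,1) = exp(-r*dt) * [p*0.410000 + (1-p)*0.000000] = 0.211603; exercise = 0.000000; V(1,1) = max -> 0.211603
  V(0,0) = exp(-r*dt) * [p*1.346379 + (1-p)*0.211603] = 0.796827; exercise = 0.410000; V(0,0) = max -> 0.796827

Answer: Price = V(0,0) = 0.7968


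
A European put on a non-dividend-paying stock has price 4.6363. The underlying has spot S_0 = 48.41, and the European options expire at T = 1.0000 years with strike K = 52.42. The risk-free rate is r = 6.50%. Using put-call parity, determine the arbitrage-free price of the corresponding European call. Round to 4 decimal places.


Answer: Call price = 3.9252

Derivation:
Put-call parity: C - P = S_0 * exp(-qT) - K * exp(-rT).
S_0 * exp(-qT) = 48.4100 * 1.00000000 = 48.41000000
K * exp(-rT) = 52.4200 * 0.93706746 = 49.12107643
C = P + S*exp(-qT) - K*exp(-rT)
C = 4.6363 + 48.41000000 - 49.12107643 = 3.9252


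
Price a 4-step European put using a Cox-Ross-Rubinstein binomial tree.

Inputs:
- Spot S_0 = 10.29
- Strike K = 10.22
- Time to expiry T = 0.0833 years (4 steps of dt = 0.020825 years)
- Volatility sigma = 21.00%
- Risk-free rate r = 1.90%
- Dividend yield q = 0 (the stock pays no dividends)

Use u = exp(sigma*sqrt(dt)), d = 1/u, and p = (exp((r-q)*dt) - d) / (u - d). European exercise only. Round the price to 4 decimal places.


dt = T/N = 0.020825
u = exp(sigma*sqrt(dt)) = 1.030769; d = 1/u = 0.970150
p = (exp((r-q)*dt) - d) / (u - d) = 0.498953
Discount per step: exp(-r*dt) = 0.999604
Stock lattice S(k, i) with i counting down-moves:
  k=0: S(0,0) = 10.2900
  k=1: S(1,0) = 10.6066; S(1,1) = 9.9828
  k=2: S(2,0) = 10.9330; S(2,1) = 10.2900; S(2,2) = 9.6849
  k=3: S(3,0) = 11.2694; S(3,1) = 10.6066; S(3,2) = 9.9828; S(3,3) = 9.3958
  k=4: S(4,0) = 11.6161; S(4,1) = 10.9330; S(4,2) = 10.2900; S(4,3) = 9.6849; S(4,4) = 9.1153
Terminal payoffs V(N, i) = max(K - S_T, 0):
  V(4,0) = 0.000000; V(4,1) = 0.000000; V(4,2) = 0.000000; V(4,3) = 0.535149; V(4,4) = 1.104710
Backward induction: V(k, i) = exp(-r*dt) * [p * V(k+1, i) + (1-p) * V(k+1, i+1)].
  V(3,0) = exp(-r*dt) * [p*0.000000 + (1-p)*0.000000] = 0.000000
  V(3,1) = exp(-r*dt) * [p*0.000000 + (1-p)*0.000000] = 0.000000
  V(3,2) = exp(-r*dt) * [p*0.000000 + (1-p)*0.535149] = 0.268029
  V(3,3) = exp(-r*dt) * [p*0.535149 + (1-p)*1.104710] = 0.820201
  V(2,0) = exp(-r*dt) * [p*0.000000 + (1-p)*0.000000] = 0.000000
  V(2,1) = exp(-r*dt) * [p*0.000000 + (1-p)*0.268029] = 0.134242
  V(2,2) = exp(-r*dt) * [p*0.268029 + (1-p)*0.820201] = 0.544478
  V(1,0) = exp(-r*dt) * [p*0.000000 + (1-p)*0.134242] = 0.067235
  V(1,1) = exp(-r*dt) * [p*0.134242 + (1-p)*0.544478] = 0.339655
  V(0,0) = exp(-r*dt) * [p*0.067235 + (1-p)*0.339655] = 0.203650

Answer: Price = V(0,0) = 0.2036


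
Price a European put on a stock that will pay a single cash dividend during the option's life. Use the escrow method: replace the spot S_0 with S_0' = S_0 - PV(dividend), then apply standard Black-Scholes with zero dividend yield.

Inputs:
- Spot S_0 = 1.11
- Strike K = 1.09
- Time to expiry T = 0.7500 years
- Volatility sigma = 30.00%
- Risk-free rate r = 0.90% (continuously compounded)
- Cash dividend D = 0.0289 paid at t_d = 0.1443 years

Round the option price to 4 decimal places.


PV(D) = D * exp(-r * t_d) = 0.0289 * 0.99870214 = 0.02886249
S_0' = S_0 - PV(D) = 1.1100 - 0.02886249 = 1.08113751
d1 = (ln(S_0'/K) + (r + sigma^2/2)*T) / (sigma*sqrt(T)) = 0.12446147
d2 = d1 - sigma*sqrt(T) = -0.13534615
exp(-rT) = 0.99327273
N(-d1) = 0.45047495; N(-d2) = 0.55383090
P = K * exp(-rT) * N(-d2) - S_0' * N(-d1) = 1.0900 * 0.99327273 * 0.55383090 - 1.08113751 * 0.45047495 = 0.1126

Answer: Price = 0.1126


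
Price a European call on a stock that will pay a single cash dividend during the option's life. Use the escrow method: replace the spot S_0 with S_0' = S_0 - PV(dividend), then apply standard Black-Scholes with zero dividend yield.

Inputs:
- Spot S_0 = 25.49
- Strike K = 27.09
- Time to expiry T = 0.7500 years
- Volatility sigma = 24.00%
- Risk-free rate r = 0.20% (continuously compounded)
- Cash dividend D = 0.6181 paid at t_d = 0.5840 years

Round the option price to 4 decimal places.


PV(D) = D * exp(-r * t_d) = 0.6181 * 0.99883268 = 0.61737848
S_0' = S_0 - PV(D) = 25.4900 - 0.61737848 = 24.87262152
d1 = (ln(S_0'/K) + (r + sigma^2/2)*T) / (sigma*sqrt(T)) = -0.29972656
d2 = d1 - sigma*sqrt(T) = -0.50757265
exp(-rT) = 0.99850112
N(d1) = 0.38219287; N(d2) = 0.30587654
C = S_0' * N(d1) - K * exp(-rT) * N(d2) = 24.87262152 * 0.38219287 - 27.0900 * 0.99850112 * 0.30587654 = 1.2324

Answer: Price = 1.2324


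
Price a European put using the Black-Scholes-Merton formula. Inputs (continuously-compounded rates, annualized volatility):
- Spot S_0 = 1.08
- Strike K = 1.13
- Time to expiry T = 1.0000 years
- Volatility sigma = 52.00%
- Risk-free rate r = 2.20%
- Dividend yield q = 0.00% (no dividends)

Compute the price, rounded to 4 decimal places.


d1 = (ln(S/K) + (r - q + 0.5*sigma^2) * T) / (sigma * sqrt(T)) = 0.21527579
d2 = d1 - sigma * sqrt(T) = -0.30472421
exp(-rT) = 0.97824024; exp(-qT) = 1.00000000
P = K * exp(-rT) * N(-d2) - S_0 * exp(-qT) * N(-d1)
N(-d1) = 0.41477615; N(-d2) = 0.61971190
P = 1.1300 * 0.97824024 * 0.61971190 - 1.0800 * 1.00000000 * 0.41477615 = 0.2371

Answer: Price = 0.2371


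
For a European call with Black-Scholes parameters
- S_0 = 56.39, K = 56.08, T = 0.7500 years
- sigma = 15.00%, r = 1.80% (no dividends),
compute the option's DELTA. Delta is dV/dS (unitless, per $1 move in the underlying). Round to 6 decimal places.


Answer: Delta = 0.583678

Derivation:
d1 = 0.2113109305; d2 = 0.0814071200
phi(d1) = 0.3901341253; exp(-qT) = 1.0000000000; exp(-rT) = 0.9865907163
N(d1) = 0.5836776729
Delta = exp(-qT) * N(d1) = 1.0000000000 * 0.5836776729 = 0.583678


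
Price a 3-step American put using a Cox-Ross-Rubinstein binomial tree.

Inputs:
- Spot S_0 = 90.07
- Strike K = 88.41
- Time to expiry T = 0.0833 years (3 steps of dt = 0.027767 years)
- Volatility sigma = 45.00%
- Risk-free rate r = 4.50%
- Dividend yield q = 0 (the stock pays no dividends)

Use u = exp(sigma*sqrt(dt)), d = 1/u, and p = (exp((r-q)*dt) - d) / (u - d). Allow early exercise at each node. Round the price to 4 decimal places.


Answer: Price = V(0,0) = 4.0601

Derivation:
dt = T/N = 0.027767
u = exp(sigma*sqrt(dt)) = 1.077868; d = 1/u = 0.927757
p = (exp((r-q)*dt) - d) / (u - d) = 0.489592
Discount per step: exp(-r*dt) = 0.998751
Stock lattice S(k, i) with i counting down-moves:
  k=0: S(0,0) = 90.0700
  k=1: S(1,0) = 97.0836; S(1,1) = 83.5631
  k=2: S(2,0) = 104.6433; S(2,1) = 90.0700; S(2,2) = 77.5263
  k=3: S(3,0) = 112.7916; S(3,1) = 97.0836; S(3,2) = 83.5631; S(3,3) = 71.9256
Terminal payoffs V(N, i) = max(K - S_T, 0):
  V(3,0) = 0.000000; V(3,1) = 0.000000; V(3,2) = 4.846891; V(3,3) = 16.484407
Backward induction: V(k, i) = exp(-r*dt) * [p * V(k+1, i) + (1-p) * V(k+1, i+1)]; then take max(V_cont, immediate exercise) for American.
  V(2,0) = exp(-r*dt) * [p*0.000000 + (1-p)*0.000000] = 0.000000; exercise = 0.000000; V(2,0) = max -> 0.000000
  V(2,1) = exp(-r*dt) * [p*0.000000 + (1-p)*4.846891] = 2.470805; exercise = 0.000000; V(2,1) = max -> 2.470805
  V(2,2) = exp(-r*dt) * [p*4.846891 + (1-p)*16.484407] = 10.773307; exercise = 10.883707; V(2,2) = max -> 10.883707
  V(1,0) = exp(-r*dt) * [p*0.000000 + (1-p)*2.470805] = 1.259545; exercise = 0.000000; V(1,0) = max -> 1.259545
  V(1,1) = exp(-r*dt) * [p*2.470805 + (1-p)*10.883707] = 6.756373; exercise = 4.846891; V(1,1) = max -> 6.756373
  V(0,0) = exp(-r*dt) * [p*1.259545 + (1-p)*6.756373] = 4.060096; exercise = 0.000000; V(0,0) = max -> 4.060096


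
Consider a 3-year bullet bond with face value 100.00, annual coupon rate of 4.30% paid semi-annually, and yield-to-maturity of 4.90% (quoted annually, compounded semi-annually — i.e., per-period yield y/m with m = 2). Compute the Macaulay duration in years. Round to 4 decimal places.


Answer: Macaulay duration = 2.8450 years

Derivation:
Coupon per period c = face * coupon_rate / m = 2.150000
Periods per year m = 2; per-period yield y/m = 0.024500
Number of cashflows N = 6
Cashflows (t years, CF_t, discount factor 1/(1+y/m)^(m*t), PV):
  t = 0.5000: CF_t = 2.150000, DF = 0.976086, PV = 2.098585
  t = 1.0000: CF_t = 2.150000, DF = 0.952744, PV = 2.048399
  t = 1.5000: CF_t = 2.150000, DF = 0.929960, PV = 1.999413
  t = 2.0000: CF_t = 2.150000, DF = 0.907721, PV = 1.951599
  t = 2.5000: CF_t = 2.150000, DF = 0.886013, PV = 1.904928
  t = 3.0000: CF_t = 102.150000, DF = 0.864825, PV = 88.341871
Price P = sum_t PV_t = 98.344796
Macaulay numerator sum_t t * PV_t:
  t * PV_t at t = 0.5000: 1.049292
  t * PV_t at t = 1.0000: 2.048399
  t * PV_t at t = 1.5000: 2.999120
  t * PV_t at t = 2.0000: 3.903198
  t * PV_t at t = 2.5000: 4.762321
  t * PV_t at t = 3.0000: 265.025614
Macaulay duration D = (sum_t t * PV_t) / P = 279.787944 / 98.344796 = 2.844970
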